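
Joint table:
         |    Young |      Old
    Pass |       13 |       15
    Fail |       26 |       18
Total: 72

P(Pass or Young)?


P(Pass∨Young) = P(Pass) + P(Young) - P(Pass∧Young)
= (28 + 39 - 13)/72 = 54/72 = 3/4

P = 3/4 ≈ 75.00%


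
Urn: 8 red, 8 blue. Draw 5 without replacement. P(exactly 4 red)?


Hypergeometric: C(8,4)×C(8,1)/C(16,5)
= 70×8/4368 = 5/39

P(X=4) = 5/39 ≈ 12.82%


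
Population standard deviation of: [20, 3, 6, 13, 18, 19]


Mean = 79/6
  (20-79/6)²=1681/36
  (3-79/6)²=3721/36
  (6-79/6)²=1849/36
  (13-79/6)²=1/36
  (18-79/6)²=841/36
  (19-79/6)²=1225/36
Σ(x-μ)² = 1553/6
σ² = (1553/6)/6 = 1553/36

σ = √(1553/36) ≈ 6.5680


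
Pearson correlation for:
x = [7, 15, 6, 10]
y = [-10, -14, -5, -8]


n=4, Σx=38, Σy=-37, Σxy=-390, Σx²=410, Σy²=385
r = (4×(-390) - 38×(-37))/√((4×410 - 38²)(4×385 - (-37)²))
= -154/√(196×171) = -154/√33516 ≈ -154/183.0738 ≈ -0.8412

r ≈ -0.8412


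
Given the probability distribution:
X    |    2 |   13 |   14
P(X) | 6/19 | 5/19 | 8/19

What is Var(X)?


E[X] = 189/19
E[X²] = 2437/19
Var(X) = E[X²] - (E[X])² = 2437/19 - 35721/361 = 10582/361

Var(X) = 10582/361 ≈ 29.3130


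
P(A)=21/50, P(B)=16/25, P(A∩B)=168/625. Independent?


P(A)×P(B) = 168/625
P(A∩B) = 168/625
Equal ✓ → Independent

Yes, independent


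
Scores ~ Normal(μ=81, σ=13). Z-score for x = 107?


z = (x - μ)/σ = (107 - 81)/13 = 2.0

z = 2.0


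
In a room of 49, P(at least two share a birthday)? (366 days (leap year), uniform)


P(all different) = Π(366-i)/366 for i=0..48
= 0.034553
P(match) = 1 - 0.034553 = 0.965447

P ≈ 0.9654 ≈ 96.54%


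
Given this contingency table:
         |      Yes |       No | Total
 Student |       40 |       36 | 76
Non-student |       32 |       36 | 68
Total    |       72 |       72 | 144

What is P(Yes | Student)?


P(Yes | Student) = 40/(40+36) = 40/76 = 10/19

P(Yes|Student) = 10/19 ≈ 52.63%


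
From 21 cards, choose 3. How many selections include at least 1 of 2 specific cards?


Complement: C(21,3) - C(19,3) = 1330 - 969 = 361

361


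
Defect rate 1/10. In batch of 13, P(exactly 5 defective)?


Binomial: P(X=5) = C(13,5)×p^5×(1-p)^8
= 1287 × 1/100000 × 43046721/100000000 = 55401129927/10000000000000

P(X=5) = 55401129927/10000000000000 ≈ 0.55%


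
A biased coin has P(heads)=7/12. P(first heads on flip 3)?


Geometric: P(X=3) = (1-p)^(k-1)×p = (5/12)^2×7/12 = 175/1728

P(X=3) = 175/1728 ≈ 10.13%


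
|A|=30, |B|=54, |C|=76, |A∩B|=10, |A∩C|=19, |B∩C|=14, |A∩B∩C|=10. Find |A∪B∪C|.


|A∪B∪C| = 30+54+76-10-19-14+10 = 127

|A∪B∪C| = 127


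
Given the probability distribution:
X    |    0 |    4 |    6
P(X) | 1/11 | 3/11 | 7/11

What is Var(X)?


E[X] = 54/11
E[X²] = 300/11
Var(X) = E[X²] - (E[X])² = 300/11 - 2916/121 = 384/121

Var(X) = 384/121 ≈ 3.1736


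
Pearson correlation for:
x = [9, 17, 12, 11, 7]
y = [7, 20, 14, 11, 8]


n=5, Σx=56, Σy=60, Σxy=748, Σx²=684, Σy²=830
r = (5×748 - 56×60)/√((5×684 - 56²)(5×830 - 60²))
= 380/√(284×550) = 380/√156200 ≈ 380/395.2215 ≈ 0.9615

r ≈ 0.9615


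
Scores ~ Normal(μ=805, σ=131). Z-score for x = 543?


z = (x - μ)/σ = (543 - 805)/131 = -2.0

z = -2.0


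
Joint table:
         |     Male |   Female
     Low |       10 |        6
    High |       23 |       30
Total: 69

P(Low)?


P(Low) = (10+6)/69 = 16/69

P(Low) = 16/69 ≈ 23.19%


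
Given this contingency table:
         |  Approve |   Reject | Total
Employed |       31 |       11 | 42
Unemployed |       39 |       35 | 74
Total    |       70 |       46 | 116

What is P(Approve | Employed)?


P(Approve | Employed) = 31/(31+11) = 31/42

P(Approve|Employed) = 31/42 ≈ 73.81%


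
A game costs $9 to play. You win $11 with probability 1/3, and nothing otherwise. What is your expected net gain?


E[gain] = (11-9)×1/3 + (-9)×2/3
= 2/3 - 6 = -16/3

Expected net gain = $-16/3 ≈ $-5.33


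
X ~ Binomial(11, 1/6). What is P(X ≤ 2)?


P(X ≤ 2) = Σ P(X=i) for i=0..2
P(X=0) = 48828125/362797056
P(X=1) = 107421875/362797056
P(X=2) = 107421875/362797056
Sum = 9765625/13436928

P(X ≤ 2) = 9765625/13436928 ≈ 72.68%


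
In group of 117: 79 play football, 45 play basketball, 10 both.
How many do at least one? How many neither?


|A∪B| = 79+45-10 = 114
Neither = 117-114 = 3

At least one: 114; Neither: 3


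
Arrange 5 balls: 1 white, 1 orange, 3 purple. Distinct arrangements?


5!/(1!×1!×3!) = 20

20


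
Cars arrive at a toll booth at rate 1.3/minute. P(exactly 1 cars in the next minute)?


Poisson(λ=1.3): P(X=1) = e^(-λ)×λ^k/k!
= e^(-1.3) × 1.3^1 / 1!
≈ 0.272531793 × 1.3 / 1 ≈ 0.354291

P(X=1) ≈ 0.354291 ≈ 35.43%


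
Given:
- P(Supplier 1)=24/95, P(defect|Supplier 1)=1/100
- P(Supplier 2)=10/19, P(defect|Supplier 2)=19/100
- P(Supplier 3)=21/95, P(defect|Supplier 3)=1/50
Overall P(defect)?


P(B) = Σ P(B|Aᵢ)×P(Aᵢ)
  1/100×24/95 = 6/2375
  19/100×10/19 = 1/10
  1/50×21/95 = 21/4750
Sum = 254/2375

P(defect) = 254/2375 ≈ 10.69%


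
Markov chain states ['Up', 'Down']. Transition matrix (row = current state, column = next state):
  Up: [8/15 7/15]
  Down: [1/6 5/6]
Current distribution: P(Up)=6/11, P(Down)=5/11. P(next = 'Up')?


P(next=Up) = Σᵢ P(now=i)×P(i→Up)
= 6/11×8/15 + 5/11×1/6
= 16/55 + 5/66 = 11/30

P = 11/30 ≈ 0.3667


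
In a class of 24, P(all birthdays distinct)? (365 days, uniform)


P(all different) = Π(365-i)/365 for i=0..23
= (365/365)×(364/365)×...×(342/365)
= 0.461656

P ≈ 0.4617 ≈ 46.17%


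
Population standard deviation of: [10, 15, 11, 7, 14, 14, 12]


Mean = 83/7
  (10-83/7)²=169/49
  (15-83/7)²=484/49
  (11-83/7)²=36/49
  (7-83/7)²=1156/49
  (14-83/7)²=225/49
  (14-83/7)²=225/49
  (12-83/7)²=1/49
Σ(x-μ)² = 328/7
σ² = (328/7)/7 = 328/49

σ = √(328/49) ≈ 2.5873


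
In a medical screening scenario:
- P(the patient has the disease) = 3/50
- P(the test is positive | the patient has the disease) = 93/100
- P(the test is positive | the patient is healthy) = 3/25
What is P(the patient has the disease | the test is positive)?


Using Bayes' theorem:
P(A|B) = P(B|A)·P(A) / P(B)

P(the test is positive) = 93/100 × 3/50 + 3/25 × 47/50
= 279/5000 + 141/1250 = 843/5000

P(the patient has the disease|the test is positive) = (279/5000) / (843/5000) = 93/281

P(the patient has the disease|the test is positive) = 93/281 ≈ 33.10%


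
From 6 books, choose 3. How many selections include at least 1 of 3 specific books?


Complement: C(6,3) - C(3,3) = 20 - 1 = 19

19


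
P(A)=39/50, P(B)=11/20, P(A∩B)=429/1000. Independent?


P(A)×P(B) = 429/1000
P(A∩B) = 429/1000
Equal ✓ → Independent

Yes, independent


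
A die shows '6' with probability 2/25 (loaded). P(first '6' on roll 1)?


Geometric: P(X=1) = (1-p)^(k-1)×p = (23/25)^0×2/25 = 2/25

P(X=1) = 2/25 ≈ 8.00%


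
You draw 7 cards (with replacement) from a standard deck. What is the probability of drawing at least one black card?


P(not a black card) = 26/52 = 1/2
P(none in 7 draws) = (1/2)^7 = 1/128
P(≥1 black card) = 1 - 1/128 = 127/128

P = 127/128 ≈ 99.22%


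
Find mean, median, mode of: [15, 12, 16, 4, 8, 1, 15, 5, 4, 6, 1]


Sorted: [1, 1, 4, 4, 5, 6, 8, 12, 15, 15, 16]
Mean = 87/11
Median = 6
Freq: {15: 2, 12: 1, 16: 1, 4: 2, 8: 1, 1: 2, 5: 1, 6: 1}
Mode: [1, 4, 15]

Mean=87/11, Median=6, Mode=[1, 4, 15]


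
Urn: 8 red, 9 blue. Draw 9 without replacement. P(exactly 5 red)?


Hypergeometric: C(8,5)×C(9,4)/C(17,9)
= 56×126/24310 = 3528/12155

P(X=5) = 3528/12155 ≈ 29.03%


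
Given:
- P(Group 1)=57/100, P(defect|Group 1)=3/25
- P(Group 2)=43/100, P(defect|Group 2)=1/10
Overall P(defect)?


P(B) = Σ P(B|Aᵢ)×P(Aᵢ)
  3/25×57/100 = 171/2500
  1/10×43/100 = 43/1000
Sum = 557/5000

P(defect) = 557/5000 ≈ 11.14%


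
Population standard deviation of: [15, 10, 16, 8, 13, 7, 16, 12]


Mean = 97/8
  (15-97/8)²=529/64
  (10-97/8)²=289/64
  (16-97/8)²=961/64
  (8-97/8)²=1089/64
  (13-97/8)²=49/64
  (7-97/8)²=1681/64
  (16-97/8)²=961/64
  (12-97/8)²=1/64
Σ(x-μ)² = 695/8
σ² = (695/8)/8 = 695/64

σ = √(695/64) ≈ 3.2954


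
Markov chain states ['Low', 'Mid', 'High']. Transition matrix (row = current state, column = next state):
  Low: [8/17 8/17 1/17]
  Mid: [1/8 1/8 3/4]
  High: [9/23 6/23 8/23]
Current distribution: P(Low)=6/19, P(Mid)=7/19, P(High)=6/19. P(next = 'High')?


P(next=High) = Σᵢ P(now=i)×P(i→High)
= 6/19×1/17 + 7/19×3/4 + 6/19×8/23
= 6/323 + 21/76 + 48/437 = 633/1564

P = 633/1564 ≈ 0.4047


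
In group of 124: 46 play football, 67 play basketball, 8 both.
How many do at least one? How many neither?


|A∪B| = 46+67-8 = 105
Neither = 124-105 = 19

At least one: 105; Neither: 19


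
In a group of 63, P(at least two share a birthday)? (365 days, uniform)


P(all different) = Π(365-i)/365 for i=0..62
= 0.003396
P(match) = 1 - 0.003396 = 0.996604

P ≈ 0.9966 ≈ 99.66%


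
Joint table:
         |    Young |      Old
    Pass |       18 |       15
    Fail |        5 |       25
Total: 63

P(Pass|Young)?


P(Pass|Young) = 18/(18+5) = 18/23

P = 18/23 ≈ 78.26%


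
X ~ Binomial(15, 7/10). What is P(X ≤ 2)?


P(X ≤ 2) = Σ P(X=i) for i=0..2
P(X=0) = 14348907/1000000000000000
P(X=1) = 100442349/200000000000000
P(X=2) = 1640558367/200000000000000
Sum = 8719352487/1000000000000000

P(X ≤ 2) = 8719352487/1000000000000000 ≈ 0.00%


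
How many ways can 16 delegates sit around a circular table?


Circular arrangements of 16 distinct objects: fix one position to break rotational symmetry.
(n-1)! = 15! = 1307674368000

1307674368000


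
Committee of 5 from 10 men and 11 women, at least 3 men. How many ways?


Count by #men:
  3M,2W: C(10,3)×C(11,2)=6600
  4M,1W: C(10,4)×C(11,1)=2310
  5M,0W: C(10,5)×C(11,0)=252
Total = 9162

9162


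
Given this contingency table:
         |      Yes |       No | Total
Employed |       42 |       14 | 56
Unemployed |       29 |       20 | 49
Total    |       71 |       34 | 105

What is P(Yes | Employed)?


P(Yes | Employed) = 42/(42+14) = 42/56 = 3/4

P(Yes|Employed) = 3/4 ≈ 75.00%


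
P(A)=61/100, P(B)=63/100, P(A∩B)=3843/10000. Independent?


P(A)×P(B) = 3843/10000
P(A∩B) = 3843/10000
Equal ✓ → Independent

Yes, independent


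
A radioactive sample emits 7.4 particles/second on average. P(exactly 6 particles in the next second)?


Poisson(λ=7.4): P(X=6) = e^(-λ)×λ^k/k!
= e^(-7.4) × 7.4^6 / 6!
≈ 0.0006112527611 × 164206.490176 / 720 ≈ 0.139405

P(X=6) ≈ 0.139405 ≈ 13.94%


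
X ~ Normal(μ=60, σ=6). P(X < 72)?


z = (72-60)/6 = 2.0
P(Z < 2.0) = 0.9772

P(X < 72) ≈ 0.9772


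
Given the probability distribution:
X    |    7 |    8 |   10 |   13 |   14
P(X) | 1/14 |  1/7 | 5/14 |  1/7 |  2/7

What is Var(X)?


E[X] = 155/14
E[X²] = 257/2
Var(X) = E[X²] - (E[X])² = 257/2 - 24025/196 = 1161/196

Var(X) = 1161/196 ≈ 5.9235


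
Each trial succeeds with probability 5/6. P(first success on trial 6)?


Geometric: P(X=6) = (1-p)^(k-1)×p = (1/6)^5×5/6 = 5/46656

P(X=6) = 5/46656 ≈ 0.01%


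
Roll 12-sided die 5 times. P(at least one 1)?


P(no 1)^5 = (11/12)^5 = 161051/248832
P(≥1) = 1 - 161051/248832 = 87781/248832

P = 87781/248832 ≈ 35.28%


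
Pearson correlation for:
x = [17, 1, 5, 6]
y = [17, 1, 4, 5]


n=4, Σx=29, Σy=27, Σxy=340, Σx²=351, Σy²=331
r = (4×340 - 29×27)/√((4×351 - 29²)(4×331 - 27²))
= 577/√(563×595) = 577/√334985 ≈ 577/578.7789 ≈ 0.9969

r ≈ 0.9969


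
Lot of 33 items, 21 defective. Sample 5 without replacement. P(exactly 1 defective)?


Hypergeometric: C(21,1)×C(12,4)/C(33,5)
= 21×495/237336 = 315/7192

P(X=1) = 315/7192 ≈ 4.38%


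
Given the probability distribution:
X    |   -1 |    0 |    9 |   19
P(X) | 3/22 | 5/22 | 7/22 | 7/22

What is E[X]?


E[X] = Σ x·P(X=x)
= (-1)×(3/22) + (0)×(5/22) + (9)×(7/22) + (19)×(7/22)
= 193/22

E[X] = 193/22


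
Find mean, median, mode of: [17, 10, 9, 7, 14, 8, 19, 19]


Sorted: [7, 8, 9, 10, 14, 17, 19, 19]
Mean = 103/8
Median = 12
Freq: {17: 1, 10: 1, 9: 1, 7: 1, 14: 1, 8: 1, 19: 2}
Mode: [19]

Mean=103/8, Median=12, Mode=19


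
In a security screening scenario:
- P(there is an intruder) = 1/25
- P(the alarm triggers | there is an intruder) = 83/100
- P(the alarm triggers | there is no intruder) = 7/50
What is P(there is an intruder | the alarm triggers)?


Using Bayes' theorem:
P(A|B) = P(B|A)·P(A) / P(B)

P(the alarm triggers) = 83/100 × 1/25 + 7/50 × 24/25
= 83/2500 + 84/625 = 419/2500

P(there is an intruder|the alarm triggers) = (83/2500) / (419/2500) = 83/419

P(there is an intruder|the alarm triggers) = 83/419 ≈ 19.81%


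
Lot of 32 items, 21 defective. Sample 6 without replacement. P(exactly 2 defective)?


Hypergeometric: C(21,2)×C(11,4)/C(32,6)
= 210×330/906192 = 275/3596

P(X=2) = 275/3596 ≈ 7.65%


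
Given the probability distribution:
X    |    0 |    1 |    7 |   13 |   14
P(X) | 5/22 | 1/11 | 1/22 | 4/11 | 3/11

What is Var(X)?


E[X] = 197/22
E[X²] = 2579/22
Var(X) = E[X²] - (E[X])² = 2579/22 - 38809/484 = 17929/484

Var(X) = 17929/484 ≈ 37.0434


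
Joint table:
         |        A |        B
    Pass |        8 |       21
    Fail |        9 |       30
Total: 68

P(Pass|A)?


P(Pass|A) = 8/(8+9) = 8/17

P = 8/17 ≈ 47.06%


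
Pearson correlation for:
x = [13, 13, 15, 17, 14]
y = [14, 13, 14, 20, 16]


n=5, Σx=72, Σy=77, Σxy=1125, Σx²=1048, Σy²=1217
r = (5×1125 - 72×77)/√((5×1048 - 72²)(5×1217 - 77²))
= 81/√(56×156) = 81/√8736 ≈ 81/93.4666 ≈ 0.8666

r ≈ 0.8666


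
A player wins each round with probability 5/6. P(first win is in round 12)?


Geometric: P(X=12) = (1-p)^(k-1)×p = (1/6)^11×5/6 = 5/2176782336

P(X=12) = 5/2176782336 ≈ 0.00%


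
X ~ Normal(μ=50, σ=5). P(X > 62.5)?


z = (62.5-50)/5 = 2.5
P(X > 62.5) = 1 - P(Z ≤ 2.5) = 1 - 0.9938 = 0.0062

P(X > 62.5) ≈ 0.0062


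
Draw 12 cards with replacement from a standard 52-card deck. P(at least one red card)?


P(not a red card) = 26/52 = 1/2
P(none in 12 draws) = (1/2)^12 = 1/4096
P(≥1 red card) = 1 - 1/4096 = 4095/4096

P = 4095/4096 ≈ 99.98%


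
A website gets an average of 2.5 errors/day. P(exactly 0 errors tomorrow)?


Poisson(λ=2.5): P(X=0) = e^(-λ)×λ^k/k!
= e^(-2.5) × 2.5^0 / 0!
≈ 0.08208499862 × 1 / 1 ≈ 0.082085

P(X=0) ≈ 0.082085 ≈ 8.21%


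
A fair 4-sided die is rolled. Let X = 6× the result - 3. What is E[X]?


E[die] = (1+4)/2 = 5/2
E[X] = 6×5/2 - 3 = 12

E[X] = 12


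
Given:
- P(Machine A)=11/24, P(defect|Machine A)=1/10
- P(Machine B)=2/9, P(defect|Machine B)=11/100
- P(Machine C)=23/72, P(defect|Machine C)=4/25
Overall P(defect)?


P(B) = Σ P(B|Aᵢ)×P(Aᵢ)
  1/10×11/24 = 11/240
  11/100×2/9 = 11/450
  4/25×23/72 = 23/450
Sum = 437/3600

P(defect) = 437/3600 ≈ 12.14%


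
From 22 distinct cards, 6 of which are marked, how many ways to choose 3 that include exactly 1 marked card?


Choose 1 of the 6 marked cards and 2 of the other 16 cards:
C(6,1)×C(16,2) = 6×120 = 720

720


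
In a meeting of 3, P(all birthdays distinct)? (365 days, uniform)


P(all different) = Π(365-i)/365 for i=0..2
= (365/365)×(364/365)×...×(363/365)
= 0.991796

P ≈ 0.9918 ≈ 99.18%


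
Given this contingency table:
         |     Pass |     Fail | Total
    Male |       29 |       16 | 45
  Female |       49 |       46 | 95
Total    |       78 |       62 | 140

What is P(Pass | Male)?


P(Pass | Male) = 29/(29+16) = 29/45

P(Pass|Male) = 29/45 ≈ 64.44%


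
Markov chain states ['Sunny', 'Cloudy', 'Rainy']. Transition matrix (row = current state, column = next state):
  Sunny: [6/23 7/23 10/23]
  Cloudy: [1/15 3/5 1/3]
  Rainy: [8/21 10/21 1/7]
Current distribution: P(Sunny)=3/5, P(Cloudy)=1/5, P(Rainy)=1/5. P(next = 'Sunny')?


P(next=Sunny) = Σᵢ P(now=i)×P(i→Sunny)
= 3/5×6/23 + 1/5×1/15 + 1/5×8/21
= 18/115 + 1/75 + 8/105 = 2971/12075

P = 2971/12075 ≈ 0.2460


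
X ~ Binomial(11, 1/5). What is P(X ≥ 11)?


P(X ≥ 11) = Σ P(X=i) for i=11..11
P(X=11) = 1/48828125
Sum = 1/48828125

P(X ≥ 11) = 1/48828125 ≈ 0.00%


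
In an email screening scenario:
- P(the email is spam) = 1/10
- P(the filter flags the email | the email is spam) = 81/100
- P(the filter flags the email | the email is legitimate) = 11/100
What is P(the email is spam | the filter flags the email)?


Using Bayes' theorem:
P(A|B) = P(B|A)·P(A) / P(B)

P(the filter flags the email) = 81/100 × 1/10 + 11/100 × 9/10
= 81/1000 + 99/1000 = 9/50

P(the email is spam|the filter flags the email) = (81/1000) / (9/50) = 9/20

P(the email is spam|the filter flags the email) = 9/20 ≈ 45.00%


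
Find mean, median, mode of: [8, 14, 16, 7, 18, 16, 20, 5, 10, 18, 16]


Sorted: [5, 7, 8, 10, 14, 16, 16, 16, 18, 18, 20]
Mean = 148/11
Median = 16
Freq: {8: 1, 14: 1, 16: 3, 7: 1, 18: 2, 20: 1, 5: 1, 10: 1}
Mode: [16]

Mean=148/11, Median=16, Mode=16


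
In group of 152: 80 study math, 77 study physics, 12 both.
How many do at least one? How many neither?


|A∪B| = 80+77-12 = 145
Neither = 152-145 = 7

At least one: 145; Neither: 7


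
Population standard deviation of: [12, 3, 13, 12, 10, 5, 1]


Mean = 56/7 = 8
  (12-8)²=16
  (3-8)²=25
  (13-8)²=25
  (12-8)²=16
  (10-8)²=4
  (5-8)²=9
  (1-8)²=49
Σ(x-μ)² = 144
σ² = 144/7

σ = √(144/7) ≈ 4.5356


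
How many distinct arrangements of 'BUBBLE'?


Letters: 6, freq: {'B': 3, 'U': 1, 'L': 1, 'E': 1}
6!/(3!×1!×1!×1!) = 720/6 = 120

120


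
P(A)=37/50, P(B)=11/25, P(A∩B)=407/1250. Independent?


P(A)×P(B) = 407/1250
P(A∩B) = 407/1250
Equal ✓ → Independent

Yes, independent


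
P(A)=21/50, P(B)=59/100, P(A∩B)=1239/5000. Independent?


P(A)×P(B) = 1239/5000
P(A∩B) = 1239/5000
Equal ✓ → Independent

Yes, independent


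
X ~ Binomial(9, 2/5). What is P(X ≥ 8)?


P(X ≥ 8) = Σ P(X=i) for i=8..9
P(X=8) = 6912/1953125
P(X=9) = 512/1953125
Sum = 7424/1953125

P(X ≥ 8) = 7424/1953125 ≈ 0.38%


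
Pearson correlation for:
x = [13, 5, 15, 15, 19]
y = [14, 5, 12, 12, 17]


n=5, Σx=67, Σy=60, Σxy=890, Σx²=1005, Σy²=798
r = (5×890 - 67×60)/√((5×1005 - 67²)(5×798 - 60²))
= 430/√(536×390) = 430/√209040 ≈ 430/457.2089 ≈ 0.9405

r ≈ 0.9405


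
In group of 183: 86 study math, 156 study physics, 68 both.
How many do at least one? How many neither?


|A∪B| = 86+156-68 = 174
Neither = 183-174 = 9

At least one: 174; Neither: 9


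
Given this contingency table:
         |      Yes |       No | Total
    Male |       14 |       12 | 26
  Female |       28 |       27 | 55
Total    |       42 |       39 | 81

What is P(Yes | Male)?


P(Yes | Male) = 14/(14+12) = 14/26 = 7/13

P(Yes|Male) = 7/13 ≈ 53.85%


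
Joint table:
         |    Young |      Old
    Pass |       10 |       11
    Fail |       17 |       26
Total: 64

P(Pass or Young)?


P(Pass∨Young) = P(Pass) + P(Young) - P(Pass∧Young)
= (21 + 27 - 10)/64 = 38/64 = 19/32

P = 19/32 ≈ 59.38%


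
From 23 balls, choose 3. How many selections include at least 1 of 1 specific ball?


Complement: C(23,3) - C(22,3) = 1771 - 1540 = 231

231


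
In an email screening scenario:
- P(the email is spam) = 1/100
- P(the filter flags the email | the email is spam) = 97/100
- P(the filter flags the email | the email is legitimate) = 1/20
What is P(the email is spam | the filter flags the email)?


Using Bayes' theorem:
P(A|B) = P(B|A)·P(A) / P(B)

P(the filter flags the email) = 97/100 × 1/100 + 1/20 × 99/100
= 97/10000 + 99/2000 = 37/625

P(the email is spam|the filter flags the email) = (97/10000) / (37/625) = 97/592

P(the email is spam|the filter flags the email) = 97/592 ≈ 16.39%


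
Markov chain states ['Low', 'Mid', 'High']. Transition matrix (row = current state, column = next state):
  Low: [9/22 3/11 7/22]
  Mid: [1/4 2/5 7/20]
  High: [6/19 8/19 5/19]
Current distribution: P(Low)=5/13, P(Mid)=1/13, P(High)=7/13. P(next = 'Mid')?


P(next=Mid) = Σᵢ P(now=i)×P(i→Mid)
= 5/13×3/11 + 1/13×2/5 + 7/13×8/19
= 15/143 + 2/65 + 56/247 = 4923/13585

P = 4923/13585 ≈ 0.3624


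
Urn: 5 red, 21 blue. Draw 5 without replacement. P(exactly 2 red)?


Hypergeometric: C(5,2)×C(21,3)/C(26,5)
= 10×1330/65780 = 665/3289

P(X=2) = 665/3289 ≈ 20.22%


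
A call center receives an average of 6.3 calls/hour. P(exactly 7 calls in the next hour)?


Poisson(λ=6.3): P(X=7) = e^(-λ)×λ^k/k!
= e^(-6.3) × 6.3^7 / 7!
≈ 0.001836304777 × 393898.063917 / 5040 ≈ 0.143515

P(X=7) ≈ 0.143515 ≈ 14.35%


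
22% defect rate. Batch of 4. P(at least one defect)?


P(all good) = (39/50)^4 = 2313441/6250000
P(≥1 defect) = 3936559/6250000

P = 3936559/6250000 ≈ 62.98%


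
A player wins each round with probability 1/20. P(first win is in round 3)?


Geometric: P(X=3) = (1-p)^(k-1)×p = (19/20)^2×1/20 = 361/8000

P(X=3) = 361/8000 ≈ 4.51%


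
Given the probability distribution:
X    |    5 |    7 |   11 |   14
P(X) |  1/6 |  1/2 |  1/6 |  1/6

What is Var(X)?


E[X] = 17/2
E[X²] = 163/2
Var(X) = E[X²] - (E[X])² = 163/2 - 289/4 = 37/4

Var(X) = 37/4 ≈ 9.2500


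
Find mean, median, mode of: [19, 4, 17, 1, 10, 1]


Sorted: [1, 1, 4, 10, 17, 19]
Mean = 52/6 = 26/3
Median = 7
Freq: {19: 1, 4: 1, 17: 1, 1: 2, 10: 1}
Mode: [1]

Mean=26/3, Median=7, Mode=1


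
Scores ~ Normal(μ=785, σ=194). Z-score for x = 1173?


z = (x - μ)/σ = (1173 - 785)/194 = 2.0

z = 2.0


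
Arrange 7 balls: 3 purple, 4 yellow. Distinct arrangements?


7!/(3!×4!) = 35

35


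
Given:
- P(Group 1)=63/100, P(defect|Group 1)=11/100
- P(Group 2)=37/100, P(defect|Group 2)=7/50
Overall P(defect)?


P(B) = Σ P(B|Aᵢ)×P(Aᵢ)
  11/100×63/100 = 693/10000
  7/50×37/100 = 259/5000
Sum = 1211/10000

P(defect) = 1211/10000 ≈ 12.11%


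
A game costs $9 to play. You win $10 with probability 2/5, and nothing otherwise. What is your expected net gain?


E[gain] = (10-9)×2/5 + (-9)×3/5
= 2/5 - 27/5 = -5

Expected net gain = $-5 ≈ $-5.00


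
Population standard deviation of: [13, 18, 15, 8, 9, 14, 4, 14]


Mean = 95/8
  (13-95/8)²=81/64
  (18-95/8)²=2401/64
  (15-95/8)²=625/64
  (8-95/8)²=961/64
  (9-95/8)²=529/64
  (14-95/8)²=289/64
  (4-95/8)²=3969/64
  (14-95/8)²=289/64
Σ(x-μ)² = 1143/8
σ² = (1143/8)/8 = 1143/64

σ = √(1143/64) ≈ 4.2260


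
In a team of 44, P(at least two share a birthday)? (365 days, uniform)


P(all different) = Π(365-i)/365 for i=0..43
= 0.067115
P(match) = 1 - 0.067115 = 0.932885

P ≈ 0.9329 ≈ 93.29%


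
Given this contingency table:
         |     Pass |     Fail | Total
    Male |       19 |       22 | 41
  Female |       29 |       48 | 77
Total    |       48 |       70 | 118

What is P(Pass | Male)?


P(Pass | Male) = 19/(19+22) = 19/41

P(Pass|Male) = 19/41 ≈ 46.34%


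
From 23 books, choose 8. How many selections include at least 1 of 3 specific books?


Complement: C(23,8) - C(20,8) = 490314 - 125970 = 364344

364344


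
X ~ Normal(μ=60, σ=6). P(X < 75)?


z = (75-60)/6 = 2.5
P(Z < 2.5) = 0.9938

P(X < 75) ≈ 0.9938


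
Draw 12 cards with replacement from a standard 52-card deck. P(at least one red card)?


P(not a red card) = 26/52 = 1/2
P(none in 12 draws) = (1/2)^12 = 1/4096
P(≥1 red card) = 1 - 1/4096 = 4095/4096

P = 4095/4096 ≈ 99.98%


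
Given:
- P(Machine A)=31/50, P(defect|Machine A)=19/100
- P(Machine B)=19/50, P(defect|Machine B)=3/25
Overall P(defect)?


P(B) = Σ P(B|Aᵢ)×P(Aᵢ)
  19/100×31/50 = 589/5000
  3/25×19/50 = 57/1250
Sum = 817/5000

P(defect) = 817/5000 ≈ 16.34%


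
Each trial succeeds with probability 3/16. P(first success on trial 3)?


Geometric: P(X=3) = (1-p)^(k-1)×p = (13/16)^2×3/16 = 507/4096

P(X=3) = 507/4096 ≈ 12.38%


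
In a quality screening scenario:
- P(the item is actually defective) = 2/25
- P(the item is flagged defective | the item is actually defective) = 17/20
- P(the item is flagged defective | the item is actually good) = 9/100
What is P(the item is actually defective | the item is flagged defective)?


Using Bayes' theorem:
P(A|B) = P(B|A)·P(A) / P(B)

P(the item is flagged defective) = 17/20 × 2/25 + 9/100 × 23/25
= 17/250 + 207/2500 = 377/2500

P(the item is actually defective|the item is flagged defective) = (17/250) / (377/2500) = 170/377

P(the item is actually defective|the item is flagged defective) = 170/377 ≈ 45.09%


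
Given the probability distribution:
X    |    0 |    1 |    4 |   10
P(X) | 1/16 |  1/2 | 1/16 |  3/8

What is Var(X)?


E[X] = 9/2
E[X²] = 39
Var(X) = E[X²] - (E[X])² = 39 - 81/4 = 75/4

Var(X) = 75/4 ≈ 18.7500


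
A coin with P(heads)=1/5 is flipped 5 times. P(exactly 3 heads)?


Binomial: P(X=3) = C(5,3)×p^3×(1-p)^2
= 10 × 1/125 × 16/25 = 32/625

P(X=3) = 32/625 ≈ 5.12%


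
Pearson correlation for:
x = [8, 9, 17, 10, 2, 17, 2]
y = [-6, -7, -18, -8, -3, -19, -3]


n=7, Σx=65, Σy=-64, Σxy=-832, Σx²=831, Σy²=852
r = (7×(-832) - 65×(-64))/√((7×831 - 65²)(7×852 - (-64)²))
= -1664/√(1592×1868) = -1664/√2973856 ≈ -1664/1724.4872 ≈ -0.9649

r ≈ -0.9649


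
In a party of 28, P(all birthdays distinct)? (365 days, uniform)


P(all different) = Π(365-i)/365 for i=0..27
= (365/365)×(364/365)×...×(338/365)
= 0.345539

P ≈ 0.3455 ≈ 34.55%


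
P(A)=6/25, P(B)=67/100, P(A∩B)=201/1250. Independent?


P(A)×P(B) = 201/1250
P(A∩B) = 201/1250
Equal ✓ → Independent

Yes, independent


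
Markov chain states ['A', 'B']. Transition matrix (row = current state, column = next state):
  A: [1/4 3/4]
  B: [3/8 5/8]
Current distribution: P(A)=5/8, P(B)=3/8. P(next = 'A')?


P(next=A) = Σᵢ P(now=i)×P(i→A)
= 5/8×1/4 + 3/8×3/8
= 5/32 + 9/64 = 19/64

P = 19/64 ≈ 0.2969


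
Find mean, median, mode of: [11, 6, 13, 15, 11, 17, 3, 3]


Sorted: [3, 3, 6, 11, 11, 13, 15, 17]
Mean = 79/8
Median = 11
Freq: {11: 2, 6: 1, 13: 1, 15: 1, 17: 1, 3: 2}
Mode: [3, 11]

Mean=79/8, Median=11, Mode=[3, 11]


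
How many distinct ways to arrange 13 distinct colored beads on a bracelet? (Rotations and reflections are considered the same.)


Free circular arrangements: rotations and reflections both identified.
(n-1)!/2 = 12!/2 = 479001600/2 = 239500800

239500800


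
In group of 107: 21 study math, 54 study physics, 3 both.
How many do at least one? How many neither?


|A∪B| = 21+54-3 = 72
Neither = 107-72 = 35

At least one: 72; Neither: 35


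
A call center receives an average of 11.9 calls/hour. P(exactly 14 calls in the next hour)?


Poisson(λ=11.9): P(X=14) = e^(-λ)×λ^k/k!
= e^(-11.9) × 11.9^14 / 14!
≈ 6.790404807e-06 × 1.14197726929e+15 / 87178291200 ≈ 0.088950

P(X=14) ≈ 0.088950 ≈ 8.89%


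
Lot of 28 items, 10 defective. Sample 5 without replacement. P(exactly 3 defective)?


Hypergeometric: C(10,3)×C(18,2)/C(28,5)
= 120×153/98280 = 17/91

P(X=3) = 17/91 ≈ 18.68%


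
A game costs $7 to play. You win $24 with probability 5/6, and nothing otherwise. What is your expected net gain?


E[gain] = (24-7)×5/6 + (-7)×1/6
= 85/6 - 7/6 = 13

Expected net gain = $13 ≈ $13.00


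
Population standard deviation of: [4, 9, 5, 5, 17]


Mean = 40/5 = 8
  (4-8)²=16
  (9-8)²=1
  (5-8)²=9
  (5-8)²=9
  (17-8)²=81
Σ(x-μ)² = 116
σ² = 116/5

σ = √(116/5) ≈ 4.8166


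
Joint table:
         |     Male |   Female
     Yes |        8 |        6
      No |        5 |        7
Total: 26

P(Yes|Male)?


P(Yes|Male) = 8/(8+5) = 8/13

P = 8/13 ≈ 61.54%


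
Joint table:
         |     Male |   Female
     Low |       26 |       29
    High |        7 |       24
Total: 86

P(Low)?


P(Low) = (26+29)/86 = 55/86

P(Low) = 55/86 ≈ 63.95%


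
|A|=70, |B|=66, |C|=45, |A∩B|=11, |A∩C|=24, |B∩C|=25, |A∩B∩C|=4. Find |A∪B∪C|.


|A∪B∪C| = 70+66+45-11-24-25+4 = 125

|A∪B∪C| = 125


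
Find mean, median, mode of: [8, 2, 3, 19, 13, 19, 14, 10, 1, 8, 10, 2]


Sorted: [1, 2, 2, 3, 8, 8, 10, 10, 13, 14, 19, 19]
Mean = 109/12
Median = 9
Freq: {8: 2, 2: 2, 3: 1, 19: 2, 13: 1, 14: 1, 10: 2, 1: 1}
Mode: [2, 8, 10, 19]

Mean=109/12, Median=9, Mode=[2, 8, 10, 19]


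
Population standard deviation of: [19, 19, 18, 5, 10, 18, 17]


Mean = 106/7
  (19-106/7)²=729/49
  (19-106/7)²=729/49
  (18-106/7)²=400/49
  (5-106/7)²=5041/49
  (10-106/7)²=1296/49
  (18-106/7)²=400/49
  (17-106/7)²=169/49
Σ(x-μ)² = 1252/7
σ² = (1252/7)/7 = 1252/49

σ = √(1252/49) ≈ 5.0548


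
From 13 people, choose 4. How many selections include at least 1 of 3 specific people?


Complement: C(13,4) - C(10,4) = 715 - 210 = 505

505


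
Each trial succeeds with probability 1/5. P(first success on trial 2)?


Geometric: P(X=2) = (1-p)^(k-1)×p = (4/5)^1×1/5 = 4/25

P(X=2) = 4/25 ≈ 16.00%


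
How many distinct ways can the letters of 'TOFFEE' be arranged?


Letters: 6, freq: {'T': 1, 'O': 1, 'F': 2, 'E': 2}
6!/(1!×1!×2!×2!) = 720/4 = 180

180


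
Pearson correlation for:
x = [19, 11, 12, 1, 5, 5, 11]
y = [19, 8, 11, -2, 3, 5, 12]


n=7, Σx=64, Σy=56, Σxy=751, Σx²=798, Σy²=728
r = (7×751 - 64×56)/√((7×798 - 64²)(7×728 - 56²))
= 1673/√(1490×1960) = 1673/√2920400 ≈ 1673/1708.9178 ≈ 0.9790

r ≈ 0.9790


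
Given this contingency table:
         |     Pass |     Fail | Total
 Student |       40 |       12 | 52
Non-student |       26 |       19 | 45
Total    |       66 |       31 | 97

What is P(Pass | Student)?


P(Pass | Student) = 40/(40+12) = 40/52 = 10/13

P(Pass|Student) = 10/13 ≈ 76.92%


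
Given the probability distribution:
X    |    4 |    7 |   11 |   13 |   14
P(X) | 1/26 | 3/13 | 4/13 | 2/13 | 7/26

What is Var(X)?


E[X] = 142/13
E[X²] = 1663/13
Var(X) = E[X²] - (E[X])² = 1663/13 - 20164/169 = 1455/169

Var(X) = 1455/169 ≈ 8.6095


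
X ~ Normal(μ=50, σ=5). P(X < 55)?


z = (55-50)/5 = 1.0
P(Z < 1.0) = 0.8413

P(X < 55) ≈ 0.8413


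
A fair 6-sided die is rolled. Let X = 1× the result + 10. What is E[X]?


E[die] = (1+6)/2 = 7/2
E[X] = 1×7/2 + 10 = 27/2

E[X] = 27/2


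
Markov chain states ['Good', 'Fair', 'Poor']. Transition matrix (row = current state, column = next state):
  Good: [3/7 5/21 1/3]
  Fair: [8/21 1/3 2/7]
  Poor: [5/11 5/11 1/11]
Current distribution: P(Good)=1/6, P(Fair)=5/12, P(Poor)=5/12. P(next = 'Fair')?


P(next=Fair) = Σᵢ P(now=i)×P(i→Fair)
= 1/6×5/21 + 5/12×1/3 + 5/12×5/11
= 5/126 + 5/36 + 25/132 = 85/231

P = 85/231 ≈ 0.3680


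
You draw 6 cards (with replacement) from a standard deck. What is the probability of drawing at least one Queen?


P(not a Queen) = 48/52 = 12/13
P(none in 6 draws) = (12/13)^6 = 2985984/4826809
P(≥1 Queen) = 1 - 2985984/4826809 = 1840825/4826809

P = 1840825/4826809 ≈ 38.14%


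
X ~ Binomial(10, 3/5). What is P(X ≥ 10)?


P(X ≥ 10) = Σ P(X=i) for i=10..10
P(X=10) = 59049/9765625
Sum = 59049/9765625

P(X ≥ 10) = 59049/9765625 ≈ 0.60%


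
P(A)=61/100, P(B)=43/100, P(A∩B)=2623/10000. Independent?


P(A)×P(B) = 2623/10000
P(A∩B) = 2623/10000
Equal ✓ → Independent

Yes, independent


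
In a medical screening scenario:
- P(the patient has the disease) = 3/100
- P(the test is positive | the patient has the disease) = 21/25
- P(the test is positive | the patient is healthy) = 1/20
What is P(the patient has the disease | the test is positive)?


Using Bayes' theorem:
P(A|B) = P(B|A)·P(A) / P(B)

P(the test is positive) = 21/25 × 3/100 + 1/20 × 97/100
= 63/2500 + 97/2000 = 737/10000

P(the patient has the disease|the test is positive) = (63/2500) / (737/10000) = 252/737

P(the patient has the disease|the test is positive) = 252/737 ≈ 34.19%


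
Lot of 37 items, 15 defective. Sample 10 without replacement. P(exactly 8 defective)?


Hypergeometric: C(15,8)×C(22,2)/C(37,10)
= 6435×231/348330136 = 19305/4523768

P(X=8) = 19305/4523768 ≈ 0.43%


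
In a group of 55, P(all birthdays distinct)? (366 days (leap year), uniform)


P(all different) = Π(366-i)/366 for i=0..54
= (366/366)×(365/366)×...×(312/366)
= 0.013909

P ≈ 0.0139 ≈ 1.39%


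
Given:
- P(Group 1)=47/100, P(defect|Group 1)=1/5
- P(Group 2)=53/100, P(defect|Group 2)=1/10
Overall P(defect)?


P(B) = Σ P(B|Aᵢ)×P(Aᵢ)
  1/5×47/100 = 47/500
  1/10×53/100 = 53/1000
Sum = 147/1000

P(defect) = 147/1000 ≈ 14.70%


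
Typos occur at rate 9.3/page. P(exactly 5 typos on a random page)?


Poisson(λ=9.3): P(X=5) = e^(-λ)×λ^k/k!
= e^(-9.3) × 9.3^5 / 5!
≈ 9.142423148e-05 × 69568.83693 / 120 ≈ 0.053002

P(X=5) ≈ 0.053002 ≈ 5.30%


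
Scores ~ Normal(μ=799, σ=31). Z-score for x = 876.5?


z = (x - μ)/σ = (876.5 - 799)/31 = 2.5

z = 2.5


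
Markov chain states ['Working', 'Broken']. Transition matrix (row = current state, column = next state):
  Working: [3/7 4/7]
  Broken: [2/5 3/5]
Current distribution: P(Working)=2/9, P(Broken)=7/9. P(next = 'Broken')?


P(next=Broken) = Σᵢ P(now=i)×P(i→Broken)
= 2/9×4/7 + 7/9×3/5
= 8/63 + 7/15 = 187/315

P = 187/315 ≈ 0.5937


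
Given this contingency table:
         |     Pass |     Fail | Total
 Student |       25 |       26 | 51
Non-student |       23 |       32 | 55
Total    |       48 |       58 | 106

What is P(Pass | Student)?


P(Pass | Student) = 25/(25+26) = 25/51

P(Pass|Student) = 25/51 ≈ 49.02%


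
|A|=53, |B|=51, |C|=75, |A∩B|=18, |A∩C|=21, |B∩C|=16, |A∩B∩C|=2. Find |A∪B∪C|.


|A∪B∪C| = 53+51+75-18-21-16+2 = 126

|A∪B∪C| = 126


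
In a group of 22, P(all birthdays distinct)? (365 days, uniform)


P(all different) = Π(365-i)/365 for i=0..21
= (365/365)×(364/365)×...×(344/365)
= 0.524305

P ≈ 0.5243 ≈ 52.43%


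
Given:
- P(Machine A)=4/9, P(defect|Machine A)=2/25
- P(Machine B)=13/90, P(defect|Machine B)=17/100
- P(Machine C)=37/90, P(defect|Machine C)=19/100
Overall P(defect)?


P(B) = Σ P(B|Aᵢ)×P(Aᵢ)
  2/25×4/9 = 8/225
  17/100×13/90 = 221/9000
  19/100×37/90 = 703/9000
Sum = 311/2250

P(defect) = 311/2250 ≈ 13.82%


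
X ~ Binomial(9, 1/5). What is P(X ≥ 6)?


P(X ≥ 6) = Σ P(X=i) for i=6..9
P(X=6) = 5376/1953125
P(X=7) = 576/1953125
P(X=8) = 36/1953125
P(X=9) = 1/1953125
Sum = 5989/1953125

P(X ≥ 6) = 5989/1953125 ≈ 0.31%


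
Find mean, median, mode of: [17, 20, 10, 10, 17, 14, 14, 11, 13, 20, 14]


Sorted: [10, 10, 11, 13, 14, 14, 14, 17, 17, 20, 20]
Mean = 160/11
Median = 14
Freq: {17: 2, 20: 2, 10: 2, 14: 3, 11: 1, 13: 1}
Mode: [14]

Mean=160/11, Median=14, Mode=14


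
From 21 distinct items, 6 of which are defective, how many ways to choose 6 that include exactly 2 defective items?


Choose 2 of the 6 defective items and 4 of the other 15 items:
C(6,2)×C(15,4) = 15×1365 = 20475

20475


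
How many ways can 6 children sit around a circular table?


Circular arrangements of 6 distinct objects: fix one position to break rotational symmetry.
(n-1)! = 5! = 120

120


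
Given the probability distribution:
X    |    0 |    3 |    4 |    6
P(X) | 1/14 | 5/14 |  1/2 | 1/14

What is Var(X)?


E[X] = 7/2
E[X²] = 193/14
Var(X) = E[X²] - (E[X])² = 193/14 - 49/4 = 43/28

Var(X) = 43/28 ≈ 1.5357


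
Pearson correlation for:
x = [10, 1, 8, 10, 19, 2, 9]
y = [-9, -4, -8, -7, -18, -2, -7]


n=7, Σx=59, Σy=-55, Σxy=-637, Σx²=711, Σy²=587
r = (7×(-637) - 59×(-55))/√((7×711 - 59²)(7×587 - (-55)²))
= -1214/√(1496×1084) = -1214/√1621664 ≈ -1214/1273.4457 ≈ -0.9533

r ≈ -0.9533


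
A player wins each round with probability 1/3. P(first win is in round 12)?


Geometric: P(X=12) = (1-p)^(k-1)×p = (2/3)^11×1/3 = 2048/531441

P(X=12) = 2048/531441 ≈ 0.39%


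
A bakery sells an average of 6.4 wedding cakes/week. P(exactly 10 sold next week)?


Poisson(λ=6.4): P(X=10) = e^(-λ)×λ^k/k!
= e^(-6.4) × 6.4^10 / 10!
≈ 0.001661557273 × 115292150.461 / 3628800 ≈ 0.052790

P(X=10) ≈ 0.052790 ≈ 5.28%


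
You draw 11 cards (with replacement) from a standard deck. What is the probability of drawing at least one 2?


P(not a 2) = 48/52 = 12/13
P(none in 11 draws) = (12/13)^11 = 743008370688/1792160394037
P(≥1 2) = 1 - 743008370688/1792160394037 = 1049152023349/1792160394037

P = 1049152023349/1792160394037 ≈ 58.54%


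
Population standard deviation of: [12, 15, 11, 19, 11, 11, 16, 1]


Mean = 96/8 = 12
  (12-12)²=0
  (15-12)²=9
  (11-12)²=1
  (19-12)²=49
  (11-12)²=1
  (11-12)²=1
  (16-12)²=16
  (1-12)²=121
Σ(x-μ)² = 198
σ² = 198/8 = 99/4

σ = √(99/4) ≈ 4.9749


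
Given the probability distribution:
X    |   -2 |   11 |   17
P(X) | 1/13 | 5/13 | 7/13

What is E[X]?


E[X] = Σ x·P(X=x)
= (-2)×(1/13) + (11)×(5/13) + (17)×(7/13)
= 172/13

E[X] = 172/13


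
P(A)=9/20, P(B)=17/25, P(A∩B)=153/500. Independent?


P(A)×P(B) = 153/500
P(A∩B) = 153/500
Equal ✓ → Independent

Yes, independent


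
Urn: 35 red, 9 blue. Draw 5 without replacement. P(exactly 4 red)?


Hypergeometric: C(35,4)×C(9,1)/C(44,5)
= 52360×9/1086008 = 765/1763

P(X=4) = 765/1763 ≈ 43.39%


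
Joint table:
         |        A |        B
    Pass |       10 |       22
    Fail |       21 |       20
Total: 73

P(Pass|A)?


P(Pass|A) = 10/(10+21) = 10/31

P = 10/31 ≈ 32.26%


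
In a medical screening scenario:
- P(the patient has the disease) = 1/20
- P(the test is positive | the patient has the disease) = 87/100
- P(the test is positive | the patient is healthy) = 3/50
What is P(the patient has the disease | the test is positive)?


Using Bayes' theorem:
P(A|B) = P(B|A)·P(A) / P(B)

P(the test is positive) = 87/100 × 1/20 + 3/50 × 19/20
= 87/2000 + 57/1000 = 201/2000

P(the patient has the disease|the test is positive) = (87/2000) / (201/2000) = 29/67

P(the patient has the disease|the test is positive) = 29/67 ≈ 43.28%


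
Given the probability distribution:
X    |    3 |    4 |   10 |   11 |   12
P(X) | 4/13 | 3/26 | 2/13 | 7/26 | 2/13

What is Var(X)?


E[X] = 201/26
E[X²] = 1943/26
Var(X) = E[X²] - (E[X])² = 1943/26 - 40401/676 = 10117/676

Var(X) = 10117/676 ≈ 14.9660


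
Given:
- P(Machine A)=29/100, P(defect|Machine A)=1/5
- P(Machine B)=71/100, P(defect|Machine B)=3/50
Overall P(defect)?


P(B) = Σ P(B|Aᵢ)×P(Aᵢ)
  1/5×29/100 = 29/500
  3/50×71/100 = 213/5000
Sum = 503/5000

P(defect) = 503/5000 ≈ 10.06%


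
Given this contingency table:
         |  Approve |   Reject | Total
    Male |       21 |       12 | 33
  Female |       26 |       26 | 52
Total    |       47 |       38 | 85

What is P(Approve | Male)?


P(Approve | Male) = 21/(21+12) = 21/33 = 7/11

P(Approve|Male) = 7/11 ≈ 63.64%


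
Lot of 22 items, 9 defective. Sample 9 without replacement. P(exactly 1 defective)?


Hypergeometric: C(9,1)×C(13,8)/C(22,9)
= 9×1287/497420 = 1053/45220

P(X=1) = 1053/45220 ≈ 2.33%


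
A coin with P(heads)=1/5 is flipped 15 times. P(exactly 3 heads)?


Binomial: P(X=3) = C(15,3)×p^3×(1-p)^12
= 455 × 1/125 × 16777216/244140625 = 1526726656/6103515625

P(X=3) = 1526726656/6103515625 ≈ 25.01%


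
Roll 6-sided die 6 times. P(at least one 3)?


P(no 3)^6 = (5/6)^6 = 15625/46656
P(≥1) = 1 - 15625/46656 = 31031/46656

P = 31031/46656 ≈ 66.51%


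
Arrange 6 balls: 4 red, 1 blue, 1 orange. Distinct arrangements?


6!/(4!×1!×1!) = 30

30
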